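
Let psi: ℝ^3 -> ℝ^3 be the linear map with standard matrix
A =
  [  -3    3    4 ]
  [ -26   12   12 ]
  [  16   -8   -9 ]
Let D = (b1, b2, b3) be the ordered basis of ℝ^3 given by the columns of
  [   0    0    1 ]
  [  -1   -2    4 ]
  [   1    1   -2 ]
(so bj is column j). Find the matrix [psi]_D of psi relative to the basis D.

[[-2, 2, 2], [3, 1, 2], [1, -2, 1]]

Let P have columns b1, ..., b3. Then [psi]_D = P^(-1) A P.
Here det P = 1, so P^(-1) is integer; computing A P first and then P^(-1)(A P) gives [[-2, 2, 2], [3, 1, 2], [1, -2, 1]].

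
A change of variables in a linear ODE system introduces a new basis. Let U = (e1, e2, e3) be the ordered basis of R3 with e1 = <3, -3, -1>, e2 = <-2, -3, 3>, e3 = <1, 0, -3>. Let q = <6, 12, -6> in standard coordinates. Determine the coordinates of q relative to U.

We seek scalars with c_1 e1 + ... + c_3 e3 = q; equivalently solve M c = q where the columns of M are e1, ..., e3.
Gaussian elimination on [M | q] yields c = (0, -4, -2).
Check: 0·e1 - 4e2 - 2e3 = <6, 12, -6>.

<0, -4, -2>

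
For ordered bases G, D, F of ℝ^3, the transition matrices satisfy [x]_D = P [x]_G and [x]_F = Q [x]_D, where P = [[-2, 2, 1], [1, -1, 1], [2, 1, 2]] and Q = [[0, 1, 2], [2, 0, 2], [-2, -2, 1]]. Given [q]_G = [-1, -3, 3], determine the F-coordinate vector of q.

First [q]_D = P [q]_G = [-1, 5, 1].
Then [q]_F = Q [q]_D = [7, 0, -7].

[7, 0, -7]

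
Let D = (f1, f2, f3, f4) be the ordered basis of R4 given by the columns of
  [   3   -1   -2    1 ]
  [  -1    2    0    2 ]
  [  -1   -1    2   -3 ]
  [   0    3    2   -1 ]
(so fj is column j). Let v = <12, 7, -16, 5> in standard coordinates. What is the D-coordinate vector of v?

We seek scalars with c_1 f1 + ... + c_4 f4 = v; equivalently solve M c = v where the columns of M are f1, ..., f4.
Gaussian elimination on [M | v] yields c = (3, 4, -3, 1).
Check: 3f1 + 4f2 - 3f3 + f4 = <12, 7, -16, 5>.

<3, 4, -3, 1>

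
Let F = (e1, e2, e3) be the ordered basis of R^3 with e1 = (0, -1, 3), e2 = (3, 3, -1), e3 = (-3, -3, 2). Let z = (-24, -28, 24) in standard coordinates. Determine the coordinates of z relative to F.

[z]_F is the unique c with M c = z, where M has columns e1, ..., e3.
Row-reducing the augmented matrix [M | z] gives c = (4, -4, 4).
Check: 4e1 - 4e2 + 4e3 = (-24, -28, 24).

(4, -4, 4)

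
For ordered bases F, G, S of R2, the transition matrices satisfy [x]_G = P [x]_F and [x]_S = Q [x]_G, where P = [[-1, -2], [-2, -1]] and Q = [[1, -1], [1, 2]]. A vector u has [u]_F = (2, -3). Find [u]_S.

First [u]_G = P [u]_F = (4, -1).
Then [u]_S = Q [u]_G = (5, 2).

(5, 2)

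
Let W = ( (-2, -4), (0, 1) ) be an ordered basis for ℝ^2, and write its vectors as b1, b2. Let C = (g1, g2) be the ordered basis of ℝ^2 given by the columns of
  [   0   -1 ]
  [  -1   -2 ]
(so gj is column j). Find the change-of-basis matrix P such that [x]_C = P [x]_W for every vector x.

Take x = bj: its W-coordinates are the j-th standard unit vector, so P e_j — column j of P — equals [bj]_C.
b1 = 0·g1 + 2g2, giving column 1 = (0, 2); repeating for each j gives P = [[0, -1], [2, 0]].

[[0, -1], [2, 0]]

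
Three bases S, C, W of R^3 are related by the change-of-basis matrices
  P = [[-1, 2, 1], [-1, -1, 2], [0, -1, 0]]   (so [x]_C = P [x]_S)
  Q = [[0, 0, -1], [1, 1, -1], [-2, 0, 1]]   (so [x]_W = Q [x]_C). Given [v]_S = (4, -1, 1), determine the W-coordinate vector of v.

First [v]_C = P [v]_S = (-5, -1, 1).
Then [v]_W = Q [v]_C = (-1, -7, 11).

(-1, -7, 11)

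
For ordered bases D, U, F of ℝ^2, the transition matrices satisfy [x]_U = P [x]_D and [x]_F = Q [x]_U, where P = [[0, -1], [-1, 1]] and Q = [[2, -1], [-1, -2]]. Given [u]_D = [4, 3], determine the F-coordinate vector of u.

[-5, 5]

Apply P to get U-coordinates [-3, -1], then Q to get F-coordinates.
The result is [u]_F = [-5, 5].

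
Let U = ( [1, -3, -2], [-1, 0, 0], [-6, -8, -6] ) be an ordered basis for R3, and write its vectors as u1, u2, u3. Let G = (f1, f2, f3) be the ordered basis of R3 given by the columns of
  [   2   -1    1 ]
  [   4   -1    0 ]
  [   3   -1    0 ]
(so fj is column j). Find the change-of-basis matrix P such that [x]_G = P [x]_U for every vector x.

[[-1, 0, -2], [-1, 0, 0], [2, -1, -2]]

Take x = uj: its U-coordinates are the j-th standard unit vector, so P e_j — column j of P — equals [uj]_G.
u1 = -f1 - f2 + 2f3, giving column 1 = [-1, -1, 2]; repeating for each j gives P = [[-1, 0, -2], [-1, 0, 0], [2, -1, -2]].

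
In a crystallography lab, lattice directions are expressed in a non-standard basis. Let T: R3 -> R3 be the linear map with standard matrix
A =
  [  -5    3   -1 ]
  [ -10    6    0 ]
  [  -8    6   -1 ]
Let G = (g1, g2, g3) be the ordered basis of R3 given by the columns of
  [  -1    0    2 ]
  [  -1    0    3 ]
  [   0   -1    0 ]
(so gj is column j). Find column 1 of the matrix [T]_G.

[2, -2, 2]

Compute T(g1) = A g1 = [2, 4, 2] in standard coordinates.
Then write this in G-coordinates: solve for y in y_1 g1 + ... + y_3 g3 = [2, 4, 2].
This gives y = [2, -2, 2], which is column 1 of [T]_G.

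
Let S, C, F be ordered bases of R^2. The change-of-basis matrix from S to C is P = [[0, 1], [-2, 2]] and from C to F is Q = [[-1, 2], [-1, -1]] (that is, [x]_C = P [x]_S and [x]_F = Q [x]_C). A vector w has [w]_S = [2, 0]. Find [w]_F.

[-8, 4]

Apply P to get C-coordinates [0, -4], then Q to get F-coordinates.
The result is [w]_F = [-8, 4].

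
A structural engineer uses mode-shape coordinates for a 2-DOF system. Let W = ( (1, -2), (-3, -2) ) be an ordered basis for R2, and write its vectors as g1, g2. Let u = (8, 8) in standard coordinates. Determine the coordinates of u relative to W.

(-1, -3)

Write u = c_1 g1 + c_2 g2 and solve for the c_i.
System: c_1 - 3c_2 = 8, -2c_1 - 2c_2 = 8; solving gives c_1 = -1, c_2 = -3.
Check: -g1 - 3g2 = (8, 8).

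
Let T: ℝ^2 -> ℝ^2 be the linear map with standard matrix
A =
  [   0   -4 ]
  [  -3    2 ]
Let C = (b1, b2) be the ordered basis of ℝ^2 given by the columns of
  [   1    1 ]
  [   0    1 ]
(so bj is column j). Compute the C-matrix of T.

With P the matrix whose columns are b1, b2, [T]_C = P^(-1) A P.
Column by column: T(b1) = A b1 = [0, -3]; its C-coordinates [3, -3] give column 1.
Continuing for each basis vector yields [T]_C = [[3, -3], [-3, -1]].

[[3, -3], [-3, -1]]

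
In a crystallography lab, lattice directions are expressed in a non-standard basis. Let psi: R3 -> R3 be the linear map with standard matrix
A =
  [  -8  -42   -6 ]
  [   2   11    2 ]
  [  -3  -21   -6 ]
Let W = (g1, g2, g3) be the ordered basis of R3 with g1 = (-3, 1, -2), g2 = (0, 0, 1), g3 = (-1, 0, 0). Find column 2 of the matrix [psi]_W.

Compute psi(g2) = A g2 = (-6, 2, -6) in standard coordinates.
Then write this in W-coordinates: solve for y in y_1 g1 + ... + y_3 g3 = (-6, 2, -6).
This gives y = (2, -2, 0), which is column 2 of [psi]_W.

(2, -2, 0)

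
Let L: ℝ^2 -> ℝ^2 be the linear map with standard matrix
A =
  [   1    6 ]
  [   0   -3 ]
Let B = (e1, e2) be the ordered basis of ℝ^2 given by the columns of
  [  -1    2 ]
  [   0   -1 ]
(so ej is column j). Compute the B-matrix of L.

[[1, -2], [0, -3]]

Let P have columns e1, e2. Then [L]_B = P^(-1) A P.
Here det P = 1, so P^(-1) is integer; computing A P first and then P^(-1)(A P) gives [[1, -2], [0, -3]].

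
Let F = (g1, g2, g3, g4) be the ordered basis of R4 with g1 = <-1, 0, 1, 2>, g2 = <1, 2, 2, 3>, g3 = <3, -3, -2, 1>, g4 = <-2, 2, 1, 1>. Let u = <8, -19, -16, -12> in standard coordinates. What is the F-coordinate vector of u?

<-1, -4, 3, -1>

We seek scalars with c_1 g1 + ... + c_4 g4 = u; equivalently solve M c = u where the columns of M are g1, ..., g4.
Row-reducing the augmented matrix [M | u] gives c = (-1, -4, 3, -1).
Check: -g1 - 4g2 + 3g3 - g4 = <8, -19, -16, -12>.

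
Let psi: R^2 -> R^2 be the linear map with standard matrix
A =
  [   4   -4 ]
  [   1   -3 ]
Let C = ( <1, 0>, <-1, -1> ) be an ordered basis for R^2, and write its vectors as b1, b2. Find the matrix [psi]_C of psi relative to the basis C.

[[3, -2], [-1, -2]]

With P the matrix whose columns are b1, b2, [psi]_C = P^(-1) A P.
Column by column: psi(b1) = A b1 = <4, 1>; its C-coordinates <3, -1> give column 1.
Continuing for each basis vector yields [psi]_C = [[3, -2], [-1, -2]].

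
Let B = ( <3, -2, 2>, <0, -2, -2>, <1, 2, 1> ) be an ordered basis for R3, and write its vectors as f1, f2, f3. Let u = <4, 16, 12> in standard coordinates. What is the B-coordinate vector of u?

[u]_B is the unique c with M c = u, where M has columns f1, ..., f3.
Gaussian elimination on [M | u] yields c = (0, -4, 4).
Check: 0·f1 - 4f2 + 4f3 = <4, 16, 12>.

<0, -4, 4>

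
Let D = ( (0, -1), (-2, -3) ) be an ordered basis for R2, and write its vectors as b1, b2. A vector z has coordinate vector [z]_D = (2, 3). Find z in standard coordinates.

(-6, -11)

By definition z = 2b1 + 3b2.
Summing componentwise gives (-6, -11).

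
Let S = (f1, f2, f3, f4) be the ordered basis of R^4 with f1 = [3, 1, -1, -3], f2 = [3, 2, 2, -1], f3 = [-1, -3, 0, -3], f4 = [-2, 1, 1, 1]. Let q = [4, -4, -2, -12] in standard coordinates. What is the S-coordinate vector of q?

[q]_S is the unique c with M c = q, where M has columns f1, ..., f4.
Row-reducing the augmented matrix [M | q] gives c = (2, 0, 2, 0).
Check: 2f1 + 0·f2 + 2f3 + 0·f4 = [4, -4, -2, -12].

[2, 0, 2, 0]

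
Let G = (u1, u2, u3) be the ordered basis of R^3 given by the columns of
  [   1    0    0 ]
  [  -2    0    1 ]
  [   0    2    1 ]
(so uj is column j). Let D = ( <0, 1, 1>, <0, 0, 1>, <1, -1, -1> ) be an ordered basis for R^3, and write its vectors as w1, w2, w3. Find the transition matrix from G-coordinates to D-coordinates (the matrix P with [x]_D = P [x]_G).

[[-1, 0, 1], [2, 2, 0], [1, 0, 0]]

Take x = uj: its G-coordinates are the j-th standard unit vector, so P e_j — column j of P — equals [uj]_D.
u1 = -w1 + 2w2 + w3, giving column 1 = <-1, 2, 1>; repeating for each j gives P = [[-1, 0, 1], [2, 2, 0], [1, 0, 0]].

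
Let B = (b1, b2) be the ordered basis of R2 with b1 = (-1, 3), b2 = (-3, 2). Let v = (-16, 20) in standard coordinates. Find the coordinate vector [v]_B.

We seek scalars with c_1 b1 + c_2 b2 = v; equivalently solve M c = v where the columns of M are b1, b2.
System: -c_1 - 3c_2 = -16, 3c_1 + 2c_2 = 20; solving gives c_1 = 4, c_2 = 4.
Check: 4b1 + 4b2 = (-16, 20).

(4, 4)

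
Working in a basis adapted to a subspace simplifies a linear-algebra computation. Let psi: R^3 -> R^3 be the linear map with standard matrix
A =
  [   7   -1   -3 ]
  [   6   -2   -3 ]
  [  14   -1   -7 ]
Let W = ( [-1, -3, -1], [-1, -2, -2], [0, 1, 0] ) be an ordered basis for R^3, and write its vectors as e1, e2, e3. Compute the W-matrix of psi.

The j-th column of [psi]_W is [psi(ej)]_W.
psi(e1) = A e1 = [-1, 3, -4] = -2e1 + 3e2 + 3e3, so column 1 is [-2, 3, 3].
Repeating for e2, e3 and assembling the columns gives [[-2, 0, 1], [3, -1, 0], [3, 2, 1]].

[[-2, 0, 1], [3, -1, 0], [3, 2, 1]]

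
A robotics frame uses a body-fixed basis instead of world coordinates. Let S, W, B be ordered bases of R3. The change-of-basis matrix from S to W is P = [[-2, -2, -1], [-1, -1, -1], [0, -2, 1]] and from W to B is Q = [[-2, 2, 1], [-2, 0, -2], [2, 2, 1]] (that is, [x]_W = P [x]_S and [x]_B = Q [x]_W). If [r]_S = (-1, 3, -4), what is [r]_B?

First [r]_W = P [r]_S = (0, 2, -10).
Then [r]_B = Q [r]_W = (-6, 20, -6).

(-6, 20, -6)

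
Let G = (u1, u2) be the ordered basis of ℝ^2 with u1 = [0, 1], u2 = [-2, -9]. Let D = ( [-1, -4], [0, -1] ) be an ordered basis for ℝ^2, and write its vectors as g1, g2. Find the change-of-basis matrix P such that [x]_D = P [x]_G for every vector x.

[[0, 2], [-1, 1]]

Take x = uj: its G-coordinates are the j-th standard unit vector, so P e_j — column j of P — equals [uj]_D.
u1 = 0·g1 - g2, giving column 1 = [0, -1]; repeating for each j gives P = [[0, 2], [-1, 1]].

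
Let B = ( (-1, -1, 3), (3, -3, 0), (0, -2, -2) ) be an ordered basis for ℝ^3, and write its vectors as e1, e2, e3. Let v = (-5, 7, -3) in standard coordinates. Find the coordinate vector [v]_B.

(-1, -2, 0)

We seek scalars with c_1 e1 + ... + c_3 e3 = v; equivalently solve M c = v where the columns of M are e1, ..., e3.
Gaussian elimination on [M | v] yields c = (-1, -2, 0).
Check: -e1 - 2e2 + 0·e3 = (-5, 7, -3).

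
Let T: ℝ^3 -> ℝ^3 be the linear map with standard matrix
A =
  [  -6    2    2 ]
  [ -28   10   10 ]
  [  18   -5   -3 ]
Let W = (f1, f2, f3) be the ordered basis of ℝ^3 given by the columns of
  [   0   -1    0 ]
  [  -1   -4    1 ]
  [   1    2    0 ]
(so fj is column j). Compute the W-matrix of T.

[[2, 0, -1], [0, -2, -2], [2, 0, 1]]

Let P have columns f1, ..., f3. Then [T]_W = P^(-1) A P.
Here det P = -1, so P^(-1) is integer; computing A P first and then P^(-1)(A P) gives [[2, 0, -1], [0, -2, -2], [2, 0, 1]].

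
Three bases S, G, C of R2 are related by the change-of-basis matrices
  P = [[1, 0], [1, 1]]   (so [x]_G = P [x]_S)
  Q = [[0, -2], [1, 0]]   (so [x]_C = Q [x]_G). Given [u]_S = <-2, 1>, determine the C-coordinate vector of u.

<2, -2>

Apply P to get G-coordinates <-2, -1>, then Q to get C-coordinates.
The result is [u]_C = <2, -2>.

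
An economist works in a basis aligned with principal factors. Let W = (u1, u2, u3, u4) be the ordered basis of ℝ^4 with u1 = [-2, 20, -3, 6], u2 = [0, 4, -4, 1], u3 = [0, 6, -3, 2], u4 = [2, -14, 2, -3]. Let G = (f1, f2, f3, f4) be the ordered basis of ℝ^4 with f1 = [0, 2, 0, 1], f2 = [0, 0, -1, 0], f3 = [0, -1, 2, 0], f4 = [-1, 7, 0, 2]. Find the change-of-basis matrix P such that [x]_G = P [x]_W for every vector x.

[[2, 1, 2, 1], [-1, 0, -1, 2], [-2, -2, -2, 2], [2, 0, 0, -2]]

Take x = uj: its W-coordinates are the j-th standard unit vector, so P e_j — column j of P — equals [uj]_G.
u1 = 2f1 - f2 - 2f3 + 2f4, giving column 1 = [2, -1, -2, 2]; repeating for each j gives P = [[2, 1, 2, 1], [-1, 0, -1, 2], [-2, -2, -2, 2], [2, 0, 0, -2]].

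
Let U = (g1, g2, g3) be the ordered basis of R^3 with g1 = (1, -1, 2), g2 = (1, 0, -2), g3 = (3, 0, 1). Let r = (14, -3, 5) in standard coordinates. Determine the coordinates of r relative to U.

(3, 2, 3)

We seek scalars with c_1 g1 + ... + c_3 g3 = r; equivalently solve M c = r where the columns of M are g1, ..., g3.
Row-reducing the augmented matrix [M | r] gives c = (3, 2, 3).
Check: 3g1 + 2g2 + 3g3 = (14, -3, 5).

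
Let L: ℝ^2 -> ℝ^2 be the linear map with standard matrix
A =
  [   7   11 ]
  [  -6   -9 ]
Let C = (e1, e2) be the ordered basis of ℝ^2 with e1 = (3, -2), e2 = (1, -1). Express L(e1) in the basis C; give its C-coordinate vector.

Column 1 of [L]_C is the C-coordinate vector of L(e1).
In standard coordinates L(e1) = A e1 = (-1, 0).
Converting to C: (-1, 0) = -e1 + 2e2, so the coordinate vector is (-1, 2).

(-1, 2)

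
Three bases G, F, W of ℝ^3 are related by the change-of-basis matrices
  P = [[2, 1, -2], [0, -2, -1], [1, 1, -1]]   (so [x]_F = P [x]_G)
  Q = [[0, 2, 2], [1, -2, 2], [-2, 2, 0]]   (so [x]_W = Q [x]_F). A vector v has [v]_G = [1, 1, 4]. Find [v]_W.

[-16, 3, -2]

Composing the changes, [v]_W = Q P [v]_G.
Q P = [[2, -2, -4], [4, 7, -2], [-4, -6, 2]]; applying this to [1, 1, 4] gives [-16, 3, -2].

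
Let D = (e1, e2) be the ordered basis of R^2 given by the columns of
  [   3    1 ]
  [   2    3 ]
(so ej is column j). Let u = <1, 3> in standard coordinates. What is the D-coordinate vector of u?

We seek scalars with c_1 e1 + c_2 e2 = u; equivalently solve M c = u where the columns of M are e1, e2.
System: 3c_1 + c_2 = 1, 2c_1 + 3c_2 = 3; solving gives c_1 = 0, c_2 = 1.
Check: 0·e1 + e2 = <1, 3>.

<0, 1>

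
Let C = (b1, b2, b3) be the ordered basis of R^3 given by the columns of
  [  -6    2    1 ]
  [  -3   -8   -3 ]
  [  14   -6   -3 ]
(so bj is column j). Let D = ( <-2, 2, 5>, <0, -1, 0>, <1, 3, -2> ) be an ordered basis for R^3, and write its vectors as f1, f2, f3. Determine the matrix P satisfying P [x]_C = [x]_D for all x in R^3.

[[2, -2, -1], [1, -2, -2], [-2, -2, -1]]

Column j of P is [bj]_D, since P maps C-coordinates to D-coordinates.
Expressing b1 in D: b1 = 2f1 + f2 - 2f3, so column 1 of P is <2, 1, -2>.
Doing the same for each bj gives P = [[2, -2, -1], [1, -2, -2], [-2, -2, -1]].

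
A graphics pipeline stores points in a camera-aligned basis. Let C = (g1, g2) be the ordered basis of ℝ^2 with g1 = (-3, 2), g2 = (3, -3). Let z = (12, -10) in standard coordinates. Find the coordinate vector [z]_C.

We seek scalars with c_1 g1 + c_2 g2 = z; equivalently solve M c = z where the columns of M are g1, g2.
System: -3c_1 + 3c_2 = 12, 2c_1 - 3c_2 = -10; solving gives c_1 = -2, c_2 = 2.
Check: -2g1 + 2g2 = (12, -10).

(-2, 2)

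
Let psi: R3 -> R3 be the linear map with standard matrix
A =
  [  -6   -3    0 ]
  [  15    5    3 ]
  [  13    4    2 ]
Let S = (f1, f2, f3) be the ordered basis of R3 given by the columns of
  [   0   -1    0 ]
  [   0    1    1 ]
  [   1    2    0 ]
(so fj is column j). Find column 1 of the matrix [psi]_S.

(2, 0, 3)

Column 1 of [psi]_S is the S-coordinate vector of psi(f1).
In standard coordinates psi(f1) = A f1 = (0, 3, 2).
Converting to S: (0, 3, 2) = 2f1 + 0·f2 + 3f3, so the coordinate vector is (2, 0, 3).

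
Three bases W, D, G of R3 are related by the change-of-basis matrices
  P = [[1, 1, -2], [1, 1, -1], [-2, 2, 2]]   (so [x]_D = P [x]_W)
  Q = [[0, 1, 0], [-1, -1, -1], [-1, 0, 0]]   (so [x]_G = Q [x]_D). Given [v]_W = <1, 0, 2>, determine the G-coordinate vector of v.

<-1, 2, 3>

First [v]_D = P [v]_W = <-3, -1, 2>.
Then [v]_G = Q [v]_D = <-1, 2, 3>.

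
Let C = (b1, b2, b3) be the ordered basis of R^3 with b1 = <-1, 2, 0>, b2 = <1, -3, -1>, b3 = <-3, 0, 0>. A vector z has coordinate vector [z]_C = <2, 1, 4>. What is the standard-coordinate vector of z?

<-13, 1, -1>

By definition z = 2b1 + b2 + 4b3.
Summing componentwise gives <-13, 1, -1>.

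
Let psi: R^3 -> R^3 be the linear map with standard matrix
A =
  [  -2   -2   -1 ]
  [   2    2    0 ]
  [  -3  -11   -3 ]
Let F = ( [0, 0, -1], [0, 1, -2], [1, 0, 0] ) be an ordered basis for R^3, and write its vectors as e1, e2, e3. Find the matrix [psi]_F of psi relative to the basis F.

[[-3, 1, -1], [0, 2, 2], [1, 0, -2]]

The j-th column of [psi]_F is [psi(ej)]_F.
psi(e1) = A e1 = [1, 0, 3] = -3e1 + 0·e2 + e3, so column 1 is [-3, 0, 1].
Repeating for e2, e3 and assembling the columns gives [[-3, 1, -1], [0, 2, 2], [1, 0, -2]].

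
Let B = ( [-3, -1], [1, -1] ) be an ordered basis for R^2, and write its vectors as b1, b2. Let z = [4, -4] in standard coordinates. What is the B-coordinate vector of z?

[0, 4]

Write z = c_1 b1 + c_2 b2 and solve for the c_i.
System: -3c_1 + c_2 = 4, -c_1 - c_2 = -4; solving gives c_1 = 0, c_2 = 4.
Check: 0·b1 + 4b2 = [4, -4].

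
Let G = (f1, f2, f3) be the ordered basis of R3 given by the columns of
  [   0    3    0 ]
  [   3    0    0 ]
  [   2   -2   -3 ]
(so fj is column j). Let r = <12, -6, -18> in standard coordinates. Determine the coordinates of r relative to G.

<-2, 4, 2>

Write r = c_1 f1 + ... + c_3 f3 and solve for the c_i.
Row-reducing the augmented matrix [M | r] gives c = (-2, 4, 2).
Check: -2f1 + 4f2 + 2f3 = <12, -6, -18>.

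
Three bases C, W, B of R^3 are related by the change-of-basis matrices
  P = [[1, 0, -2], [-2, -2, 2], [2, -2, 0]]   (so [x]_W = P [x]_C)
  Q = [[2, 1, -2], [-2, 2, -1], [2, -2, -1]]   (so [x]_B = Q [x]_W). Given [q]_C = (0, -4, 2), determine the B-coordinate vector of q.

First [q]_W = P [q]_C = (-4, 12, 8).
Then [q]_B = Q [q]_W = (-12, 24, -40).

(-12, 24, -40)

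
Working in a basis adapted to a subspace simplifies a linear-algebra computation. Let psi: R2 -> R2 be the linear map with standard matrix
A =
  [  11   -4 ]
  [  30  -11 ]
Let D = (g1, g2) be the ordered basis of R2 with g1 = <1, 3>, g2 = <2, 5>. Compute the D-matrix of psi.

[[-1, 0], [0, 1]]

The j-th column of [psi]_D is [psi(gj)]_D.
psi(g1) = A g1 = <-1, -3> = -g1 + 0·g2, so column 1 is <-1, 0>.
Repeating for g2 and assembling the columns gives [[-1, 0], [0, 1]].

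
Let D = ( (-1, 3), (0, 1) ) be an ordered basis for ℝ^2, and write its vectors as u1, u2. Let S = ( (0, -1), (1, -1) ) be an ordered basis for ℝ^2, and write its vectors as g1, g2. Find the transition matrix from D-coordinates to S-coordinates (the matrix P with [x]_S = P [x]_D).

[[-2, -1], [-1, 0]]

Column j of P is [uj]_S, since P maps D-coordinates to S-coordinates.
Expressing u1 in S: u1 = -2g1 - g2, so column 1 of P is (-2, -1).
Doing the same for each uj gives P = [[-2, -1], [-1, 0]].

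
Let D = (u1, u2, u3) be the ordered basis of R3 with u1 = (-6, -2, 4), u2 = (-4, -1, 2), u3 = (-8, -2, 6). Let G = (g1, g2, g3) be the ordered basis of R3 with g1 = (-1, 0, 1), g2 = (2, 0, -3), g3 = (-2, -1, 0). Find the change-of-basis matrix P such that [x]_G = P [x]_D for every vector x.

[[-2, 2, 0], [-2, 0, -2], [2, 1, 2]]

Take x = uj: its D-coordinates are the j-th standard unit vector, so P e_j — column j of P — equals [uj]_G.
u1 = -2g1 - 2g2 + 2g3, giving column 1 = (-2, -2, 2); repeating for each j gives P = [[-2, 2, 0], [-2, 0, -2], [2, 1, 2]].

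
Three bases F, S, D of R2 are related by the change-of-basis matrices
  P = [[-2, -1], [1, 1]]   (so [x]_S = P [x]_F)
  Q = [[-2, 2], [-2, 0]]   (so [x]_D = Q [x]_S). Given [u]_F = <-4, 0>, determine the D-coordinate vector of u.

<-24, -16>

Composing the changes, [u]_D = Q P [u]_F.
Q P = [[6, 4], [4, 2]]; applying this to <-4, 0> gives <-24, -16>.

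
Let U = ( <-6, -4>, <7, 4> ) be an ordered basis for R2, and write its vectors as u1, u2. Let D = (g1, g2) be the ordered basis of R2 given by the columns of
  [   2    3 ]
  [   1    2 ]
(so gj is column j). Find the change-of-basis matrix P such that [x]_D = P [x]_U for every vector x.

Column j of P is [uj]_D, since P maps U-coordinates to D-coordinates.
Expressing u1 in D: u1 = 0·g1 - 2g2, so column 1 of P is <0, -2>.
Doing the same for each uj gives P = [[0, 2], [-2, 1]].

[[0, 2], [-2, 1]]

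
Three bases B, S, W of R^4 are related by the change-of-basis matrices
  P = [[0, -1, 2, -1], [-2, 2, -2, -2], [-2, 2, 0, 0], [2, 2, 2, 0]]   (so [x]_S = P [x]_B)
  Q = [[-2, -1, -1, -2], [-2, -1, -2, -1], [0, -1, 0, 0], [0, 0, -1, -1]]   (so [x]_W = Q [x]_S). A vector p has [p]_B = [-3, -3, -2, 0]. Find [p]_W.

Composing the changes, [p]_W = Q P [p]_B.
Q P = [[0, -6, -6, 4], [4, -6, -4, 4], [2, -2, 2, 2], [0, -4, -2, 0]]; applying this to [-3, -3, -2, 0] gives [30, 14, -4, 16].

[30, 14, -4, 16]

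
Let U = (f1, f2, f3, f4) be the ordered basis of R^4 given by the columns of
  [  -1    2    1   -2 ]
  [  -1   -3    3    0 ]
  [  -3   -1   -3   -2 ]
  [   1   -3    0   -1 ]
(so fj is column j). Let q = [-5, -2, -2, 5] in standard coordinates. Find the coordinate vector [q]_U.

Write q = c_1 f1 + ... + c_4 f4 and solve for the c_i.
Solving this 4x4 system gives c = (2, -1, -1, 0).
Check: 2f1 - f2 - f3 + 0·f4 = [-5, -2, -2, 5].

[2, -1, -1, 0]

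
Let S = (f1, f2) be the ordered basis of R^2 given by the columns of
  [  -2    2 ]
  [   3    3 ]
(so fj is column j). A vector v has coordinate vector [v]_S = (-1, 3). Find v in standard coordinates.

v = M [v]_S, where M has columns f1, f2.
Carrying out the matrix-vector product, v = (8, 6).

(8, 6)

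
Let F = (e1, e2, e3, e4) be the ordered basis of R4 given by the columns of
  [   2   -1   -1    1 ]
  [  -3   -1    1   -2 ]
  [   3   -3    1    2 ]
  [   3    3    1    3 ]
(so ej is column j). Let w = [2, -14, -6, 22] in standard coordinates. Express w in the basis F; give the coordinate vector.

[0, 4, -2, 4]

[w]_F is the unique c with M c = w, where M has columns e1, ..., e4.
Row-reducing the augmented matrix [M | w] gives c = (0, 4, -2, 4).
Check: 0·e1 + 4e2 - 2e3 + 4e4 = [2, -14, -6, 22].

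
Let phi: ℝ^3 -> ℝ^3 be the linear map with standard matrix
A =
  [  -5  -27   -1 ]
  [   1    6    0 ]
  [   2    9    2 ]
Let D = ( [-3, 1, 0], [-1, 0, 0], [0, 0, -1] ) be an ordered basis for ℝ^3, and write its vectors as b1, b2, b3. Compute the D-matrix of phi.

[[3, -1, 0], [3, -2, -1], [-3, 2, 2]]

With P the matrix whose columns are b1, ..., b3, [phi]_D = P^(-1) A P.
Column by column: phi(b1) = A b1 = [-12, 3, 3]; its D-coordinates [3, 3, -3] give column 1.
Continuing for each basis vector yields [phi]_D = [[3, -1, 0], [3, -2, -1], [-3, 2, 2]].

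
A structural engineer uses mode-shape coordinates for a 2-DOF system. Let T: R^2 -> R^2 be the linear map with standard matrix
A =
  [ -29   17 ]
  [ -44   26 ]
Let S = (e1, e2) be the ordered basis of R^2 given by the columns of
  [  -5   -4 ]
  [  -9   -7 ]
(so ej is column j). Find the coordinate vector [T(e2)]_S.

Compute T(e2) = A e2 = [-3, -6] in standard coordinates.
Then write this in S-coordinates: solve for y in y_1 e1 + y_2 e2 = [-3, -6].
This gives y = [3, -3], which is column 2 of [T]_S.

[3, -3]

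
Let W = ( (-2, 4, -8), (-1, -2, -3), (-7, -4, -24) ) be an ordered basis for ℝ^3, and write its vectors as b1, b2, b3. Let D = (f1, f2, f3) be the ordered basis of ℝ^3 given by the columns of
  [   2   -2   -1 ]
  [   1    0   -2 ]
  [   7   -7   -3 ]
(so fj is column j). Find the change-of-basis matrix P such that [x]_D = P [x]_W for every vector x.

Take x = bj: its W-coordinates are the j-th standard unit vector, so P e_j — column j of P — equals [bj]_D.
b1 = 0·f1 + 2f2 - 2f3, giving column 1 = (0, 2, -2); repeating for each j gives P = [[0, 0, -2], [2, 0, 1], [-2, 1, 1]].

[[0, 0, -2], [2, 0, 1], [-2, 1, 1]]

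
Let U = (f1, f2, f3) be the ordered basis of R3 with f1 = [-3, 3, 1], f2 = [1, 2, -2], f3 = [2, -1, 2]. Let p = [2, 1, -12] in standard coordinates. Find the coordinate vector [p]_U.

[-2, 2, -3]

[p]_U is the unique c with M c = p, where M has columns f1, ..., f3.
Solving this 3x3 system gives c = (-2, 2, -3).
Check: -2f1 + 2f2 - 3f3 = [2, 1, -12].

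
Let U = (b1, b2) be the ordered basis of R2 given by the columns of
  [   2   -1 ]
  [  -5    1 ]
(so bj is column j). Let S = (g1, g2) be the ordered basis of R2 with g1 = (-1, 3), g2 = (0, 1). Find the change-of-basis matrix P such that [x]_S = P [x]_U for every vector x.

[[-2, 1], [1, -2]]

Take x = bj: its U-coordinates are the j-th standard unit vector, so P e_j — column j of P — equals [bj]_S.
b1 = -2g1 + g2, giving column 1 = (-2, 1); repeating for each j gives P = [[-2, 1], [1, -2]].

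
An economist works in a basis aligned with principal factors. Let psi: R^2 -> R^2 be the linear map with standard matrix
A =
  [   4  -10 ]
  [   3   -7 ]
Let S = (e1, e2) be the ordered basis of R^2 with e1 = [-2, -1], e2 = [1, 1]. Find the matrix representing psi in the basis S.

Let P have columns e1, e2. Then [psi]_S = P^(-1) A P.
Here det P = -1, so P^(-1) is integer; computing A P first and then P^(-1)(A P) gives [[-1, 2], [0, -2]].

[[-1, 2], [0, -2]]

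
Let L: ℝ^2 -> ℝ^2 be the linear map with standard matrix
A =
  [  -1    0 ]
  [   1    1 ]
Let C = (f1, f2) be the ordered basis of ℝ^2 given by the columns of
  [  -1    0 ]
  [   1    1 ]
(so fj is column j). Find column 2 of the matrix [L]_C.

Column 2 of [L]_C is the C-coordinate vector of L(f2).
In standard coordinates L(f2) = A f2 = <0, 1>.
Converting to C: <0, 1> = 0·f1 + f2, so the coordinate vector is <0, 1>.

<0, 1>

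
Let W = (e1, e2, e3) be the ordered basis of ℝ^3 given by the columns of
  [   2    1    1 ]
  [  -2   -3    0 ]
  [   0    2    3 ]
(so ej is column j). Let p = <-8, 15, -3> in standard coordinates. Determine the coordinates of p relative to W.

<-3, -3, 1>

Write p = c_1 e1 + ... + c_3 e3 and solve for the c_i.
Gaussian elimination on [M | p] yields c = (-3, -3, 1).
Check: -3e1 - 3e2 + e3 = <-8, 15, -3>.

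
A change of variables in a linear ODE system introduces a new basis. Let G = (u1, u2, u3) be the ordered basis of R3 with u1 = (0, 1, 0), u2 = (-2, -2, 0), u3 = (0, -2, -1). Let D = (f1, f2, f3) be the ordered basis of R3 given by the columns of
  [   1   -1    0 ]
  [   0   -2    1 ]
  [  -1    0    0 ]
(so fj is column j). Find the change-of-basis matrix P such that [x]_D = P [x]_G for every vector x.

[[0, 0, 1], [0, 2, 1], [1, 2, 0]]

Take x = uj: its G-coordinates are the j-th standard unit vector, so P e_j — column j of P — equals [uj]_D.
u1 = 0·f1 + 0·f2 + f3, giving column 1 = (0, 0, 1); repeating for each j gives P = [[0, 0, 1], [0, 2, 1], [1, 2, 0]].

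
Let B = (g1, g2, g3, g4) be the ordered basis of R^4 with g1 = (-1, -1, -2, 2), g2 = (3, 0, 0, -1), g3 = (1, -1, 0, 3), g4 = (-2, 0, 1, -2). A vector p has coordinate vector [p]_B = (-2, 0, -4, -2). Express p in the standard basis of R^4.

By definition p = -2g1 + 0·g2 - 4g3 - 2g4.
Summing componentwise gives (2, 6, 2, -12).

(2, 6, 2, -12)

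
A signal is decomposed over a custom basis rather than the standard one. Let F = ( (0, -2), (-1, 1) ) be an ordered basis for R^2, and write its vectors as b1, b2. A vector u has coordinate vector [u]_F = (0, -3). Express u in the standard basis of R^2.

u = M [u]_F, where M has columns b1, b2.
Carrying out the matrix-vector product, u = (3, -3).

(3, -3)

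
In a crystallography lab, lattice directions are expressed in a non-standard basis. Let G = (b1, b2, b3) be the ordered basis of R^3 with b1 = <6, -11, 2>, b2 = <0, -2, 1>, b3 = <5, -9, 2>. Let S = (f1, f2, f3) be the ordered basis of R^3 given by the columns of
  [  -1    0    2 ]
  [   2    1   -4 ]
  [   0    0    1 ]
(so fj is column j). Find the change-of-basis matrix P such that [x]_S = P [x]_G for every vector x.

Take x = bj: its G-coordinates are the j-th standard unit vector, so P e_j — column j of P — equals [bj]_S.
b1 = -2f1 + f2 + 2f3, giving column 1 = <-2, 1, 2>; repeating for each j gives P = [[-2, 2, -1], [1, -2, 1], [2, 1, 2]].

[[-2, 2, -1], [1, -2, 1], [2, 1, 2]]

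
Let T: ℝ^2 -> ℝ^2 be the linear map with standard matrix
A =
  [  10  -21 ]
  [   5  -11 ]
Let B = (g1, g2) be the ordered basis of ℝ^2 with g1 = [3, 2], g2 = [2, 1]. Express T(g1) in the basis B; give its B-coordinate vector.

[-2, -3]

Compute T(g1) = A g1 = [-12, -7] in standard coordinates.
Then write this in B-coordinates: solve for y in y_1 g1 + y_2 g2 = [-12, -7].
This gives y = [-2, -3], which is column 1 of [T]_B.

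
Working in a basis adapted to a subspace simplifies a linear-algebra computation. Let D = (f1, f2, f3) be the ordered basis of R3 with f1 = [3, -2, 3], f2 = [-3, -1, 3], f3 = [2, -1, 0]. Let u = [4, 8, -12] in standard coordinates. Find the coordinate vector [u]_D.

Write u = c_1 f1 + ... + c_3 f3 and solve for the c_i.
Solving this 3x3 system gives c = (0, -4, -4).
Check: 0·f1 - 4f2 - 4f3 = [4, 8, -12].

[0, -4, -4]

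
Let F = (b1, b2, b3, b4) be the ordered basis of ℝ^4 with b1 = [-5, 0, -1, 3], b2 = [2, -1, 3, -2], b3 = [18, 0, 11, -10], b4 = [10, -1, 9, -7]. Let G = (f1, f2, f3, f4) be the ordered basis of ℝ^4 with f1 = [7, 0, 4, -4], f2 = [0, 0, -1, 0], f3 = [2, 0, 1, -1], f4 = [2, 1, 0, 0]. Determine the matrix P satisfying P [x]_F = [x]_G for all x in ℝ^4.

[[-1, 0, 2, 2], [-2, -1, -1, -2], [1, 2, 2, -1], [0, -1, 0, -1]]

Column j of P is [bj]_G, since P maps F-coordinates to G-coordinates.
Expressing b1 in G: b1 = -f1 - 2f2 + f3 + 0·f4, so column 1 of P is [-1, -2, 1, 0].
Doing the same for each bj gives P = [[-1, 0, 2, 2], [-2, -1, -1, -2], [1, 2, 2, -1], [0, -1, 0, -1]].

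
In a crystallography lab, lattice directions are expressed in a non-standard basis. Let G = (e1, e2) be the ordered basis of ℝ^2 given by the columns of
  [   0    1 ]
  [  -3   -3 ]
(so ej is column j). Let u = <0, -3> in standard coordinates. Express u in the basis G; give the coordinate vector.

<1, 0>

[u]_G is the unique c with M c = u, where M has columns e1, e2.
System: 0c_1 + c_2 = 0, -3c_1 - 3c_2 = -3; solving gives c_1 = 1, c_2 = 0.
Check: e1 + 0·e2 = <0, -3>.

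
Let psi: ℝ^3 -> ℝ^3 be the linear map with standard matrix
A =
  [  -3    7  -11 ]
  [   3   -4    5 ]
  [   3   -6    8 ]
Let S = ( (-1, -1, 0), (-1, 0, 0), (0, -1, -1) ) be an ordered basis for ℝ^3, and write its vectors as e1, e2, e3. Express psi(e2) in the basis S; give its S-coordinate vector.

(0, -3, 3)

Column 2 of [psi]_S is the S-coordinate vector of psi(e2).
In standard coordinates psi(e2) = A e2 = (3, -3, -3).
Converting to S: (3, -3, -3) = 0·e1 - 3e2 + 3e3, so the coordinate vector is (0, -3, 3).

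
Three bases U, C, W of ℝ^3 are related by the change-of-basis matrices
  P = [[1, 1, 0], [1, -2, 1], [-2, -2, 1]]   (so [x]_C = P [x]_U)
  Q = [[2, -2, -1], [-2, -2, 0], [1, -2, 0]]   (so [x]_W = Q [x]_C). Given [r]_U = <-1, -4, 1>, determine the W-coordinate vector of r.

<-37, -6, -21>

First [r]_C = P [r]_U = <-5, 8, 11>.
Then [r]_W = Q [r]_C = <-37, -6, -21>.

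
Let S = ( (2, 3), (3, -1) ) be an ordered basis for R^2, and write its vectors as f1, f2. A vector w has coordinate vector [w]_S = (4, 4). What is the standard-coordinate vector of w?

By definition w = 4f1 + 4f2.
Summing componentwise gives (20, 8).

(20, 8)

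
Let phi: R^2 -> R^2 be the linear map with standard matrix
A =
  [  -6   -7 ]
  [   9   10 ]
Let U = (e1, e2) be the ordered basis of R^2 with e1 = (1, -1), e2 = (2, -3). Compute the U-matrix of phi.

[[1, 3], [0, 3]]

The j-th column of [phi]_U is [phi(ej)]_U.
phi(e1) = A e1 = (1, -1) = e1 + 0·e2, so column 1 is (1, 0).
Repeating for e2 and assembling the columns gives [[1, 3], [0, 3]].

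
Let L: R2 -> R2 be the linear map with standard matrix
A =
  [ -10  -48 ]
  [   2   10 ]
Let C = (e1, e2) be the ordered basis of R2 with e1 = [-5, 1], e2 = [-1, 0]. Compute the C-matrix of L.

The j-th column of [L]_C is [L(ej)]_C.
L(e1) = A e1 = [2, 0] = 0·e1 - 2e2, so column 1 is [0, -2].
Repeating for e2 and assembling the columns gives [[0, -2], [-2, 0]].

[[0, -2], [-2, 0]]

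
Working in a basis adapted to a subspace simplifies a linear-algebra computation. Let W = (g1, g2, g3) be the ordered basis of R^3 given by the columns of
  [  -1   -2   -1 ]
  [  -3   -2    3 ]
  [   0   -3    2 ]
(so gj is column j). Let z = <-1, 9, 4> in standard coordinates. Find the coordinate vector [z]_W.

We seek scalars with c_1 g1 + ... + c_3 g3 = z; equivalently solve M c = z where the columns of M are g1, ..., g3.
Row-reducing the augmented matrix [M | z] gives c = (-1, 0, 2).
Check: -g1 + 0·g2 + 2g3 = <-1, 9, 4>.

<-1, 0, 2>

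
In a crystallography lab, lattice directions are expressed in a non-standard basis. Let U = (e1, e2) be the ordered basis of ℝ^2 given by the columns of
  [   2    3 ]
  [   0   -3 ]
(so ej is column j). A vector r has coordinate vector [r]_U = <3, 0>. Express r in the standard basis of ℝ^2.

r = M [r]_U, where M has columns e1, e2.
Carrying out the matrix-vector product, r = <6, 0>.

<6, 0>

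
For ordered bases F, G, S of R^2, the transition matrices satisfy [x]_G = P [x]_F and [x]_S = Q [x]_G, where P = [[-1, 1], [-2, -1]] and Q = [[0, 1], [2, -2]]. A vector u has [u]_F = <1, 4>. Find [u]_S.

<-6, 18>

Apply P to get G-coordinates <3, -6>, then Q to get S-coordinates.
The result is [u]_S = <-6, 18>.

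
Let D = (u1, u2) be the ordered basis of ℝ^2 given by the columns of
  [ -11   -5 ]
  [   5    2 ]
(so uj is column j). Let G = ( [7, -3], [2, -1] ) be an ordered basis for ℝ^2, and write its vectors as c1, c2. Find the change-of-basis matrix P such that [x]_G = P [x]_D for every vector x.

[[-1, -1], [-2, 1]]

Let M have columns uj and N have columns cj. Then for every x, N [x]_G = x = M [x]_D, so P = N^(-1) M.
Since det N = -1, N^(-1) has integer entries; multiplying gives P = [[-1, -1], [-2, 1]].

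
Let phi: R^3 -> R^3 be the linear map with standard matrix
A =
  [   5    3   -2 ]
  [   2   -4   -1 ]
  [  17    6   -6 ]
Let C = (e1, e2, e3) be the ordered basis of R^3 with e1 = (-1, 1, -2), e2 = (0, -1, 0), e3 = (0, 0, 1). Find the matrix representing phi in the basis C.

[[-2, 3, 2], [2, -1, 3], [-3, 0, -2]]

The j-th column of [phi]_C is [phi(ej)]_C.
phi(e1) = A e1 = (2, -4, 1) = -2e1 + 2e2 - 3e3, so column 1 is (-2, 2, -3).
Repeating for e2, e3 and assembling the columns gives [[-2, 3, 2], [2, -1, 3], [-3, 0, -2]].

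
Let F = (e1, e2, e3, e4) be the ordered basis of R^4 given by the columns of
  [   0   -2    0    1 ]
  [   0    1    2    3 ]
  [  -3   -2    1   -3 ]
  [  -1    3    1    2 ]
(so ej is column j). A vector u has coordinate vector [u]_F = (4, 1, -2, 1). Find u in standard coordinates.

(-1, 0, -19, -1)

u = M [u]_F, where M has columns e1, ..., e4.
Carrying out the matrix-vector product, u = (-1, 0, -19, -1).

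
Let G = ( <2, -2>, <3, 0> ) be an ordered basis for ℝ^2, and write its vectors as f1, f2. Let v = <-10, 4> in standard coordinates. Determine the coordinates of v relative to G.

[v]_G is the unique c with M c = v, where M has columns f1, f2.
System: 2c_1 + 3c_2 = -10, -2c_1 + 0c_2 = 4; solving gives c_1 = -2, c_2 = -2.
Check: -2f1 - 2f2 = <-10, 4>.

<-2, -2>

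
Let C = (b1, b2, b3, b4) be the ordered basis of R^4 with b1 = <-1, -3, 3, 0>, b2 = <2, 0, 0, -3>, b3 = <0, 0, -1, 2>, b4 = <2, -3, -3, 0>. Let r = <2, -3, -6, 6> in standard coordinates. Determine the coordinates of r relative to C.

Write r = c_1 b1 + ... + c_4 b4 and solve for the c_i.
Row-reducing the augmented matrix [M | r] gives c = (0, 0, 3, 1).
Check: 0·b1 + 0·b2 + 3b3 + b4 = <2, -3, -6, 6>.

<0, 0, 3, 1>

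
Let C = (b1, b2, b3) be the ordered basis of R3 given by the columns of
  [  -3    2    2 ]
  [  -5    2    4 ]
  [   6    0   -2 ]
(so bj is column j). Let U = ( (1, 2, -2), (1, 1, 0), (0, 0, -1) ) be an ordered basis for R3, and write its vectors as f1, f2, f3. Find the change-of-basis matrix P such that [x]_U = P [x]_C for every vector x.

[[-2, 0, 2], [-1, 2, 0], [-2, 0, -2]]

Let M have columns bj and N have columns fj. Then for every x, N [x]_U = x = M [x]_C, so P = N^(-1) M.
Since det N = 1, N^(-1) has integer entries; multiplying gives P = [[-2, 0, 2], [-1, 2, 0], [-2, 0, -2]].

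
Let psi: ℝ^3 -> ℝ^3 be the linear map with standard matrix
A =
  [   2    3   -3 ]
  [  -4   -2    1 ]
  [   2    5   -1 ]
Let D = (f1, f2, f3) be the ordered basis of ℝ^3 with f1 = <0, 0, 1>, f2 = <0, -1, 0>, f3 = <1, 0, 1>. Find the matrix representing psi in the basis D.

[[2, -2, 2], [-1, -2, 3], [-3, -3, -1]]

Let P have columns f1, ..., f3. Then [psi]_D = P^(-1) A P.
Here det P = 1, so P^(-1) is integer; computing A P first and then P^(-1)(A P) gives [[2, -2, 2], [-1, -2, 3], [-3, -3, -1]].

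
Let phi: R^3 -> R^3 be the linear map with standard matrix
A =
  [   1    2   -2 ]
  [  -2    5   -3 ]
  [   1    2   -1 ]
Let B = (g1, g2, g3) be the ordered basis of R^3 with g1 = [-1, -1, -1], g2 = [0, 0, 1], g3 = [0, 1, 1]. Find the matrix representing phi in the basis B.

The j-th column of [phi]_B is [phi(gj)]_B.
phi(g1) = A g1 = [-1, 0, -2] = g1 - 2g2 + g3, so column 1 is [1, -2, 1].
Repeating for g2, g3 and assembling the columns gives [[1, 2, 0], [-2, 2, -1], [1, -1, 2]].

[[1, 2, 0], [-2, 2, -1], [1, -1, 2]]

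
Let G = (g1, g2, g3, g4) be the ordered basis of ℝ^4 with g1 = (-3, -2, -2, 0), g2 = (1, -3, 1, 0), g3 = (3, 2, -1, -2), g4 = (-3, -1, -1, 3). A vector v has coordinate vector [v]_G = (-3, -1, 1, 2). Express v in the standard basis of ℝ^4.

By definition v = -3g1 - g2 + g3 + 2g4.
Summing componentwise gives (5, 9, 2, 4).

(5, 9, 2, 4)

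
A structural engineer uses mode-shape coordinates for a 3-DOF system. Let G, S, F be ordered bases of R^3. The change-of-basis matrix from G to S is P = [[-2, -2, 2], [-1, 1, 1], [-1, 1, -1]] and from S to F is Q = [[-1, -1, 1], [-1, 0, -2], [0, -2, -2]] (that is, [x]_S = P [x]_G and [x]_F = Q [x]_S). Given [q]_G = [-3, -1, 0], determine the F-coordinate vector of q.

[-8, -12, -8]

First [q]_S = P [q]_G = [8, 2, 2].
Then [q]_F = Q [q]_S = [-8, -12, -8].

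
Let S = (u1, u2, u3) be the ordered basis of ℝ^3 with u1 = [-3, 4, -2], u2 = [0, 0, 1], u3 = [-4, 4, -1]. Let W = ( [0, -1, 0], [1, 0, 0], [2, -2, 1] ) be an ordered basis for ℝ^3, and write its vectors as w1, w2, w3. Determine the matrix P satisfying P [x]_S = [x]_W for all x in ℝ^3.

Take x = uj: its S-coordinates are the j-th standard unit vector, so P e_j — column j of P — equals [uj]_W.
u1 = 0·w1 + w2 - 2w3, giving column 1 = [0, 1, -2]; repeating for each j gives P = [[0, -2, -2], [1, -2, -2], [-2, 1, -1]].

[[0, -2, -2], [1, -2, -2], [-2, 1, -1]]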